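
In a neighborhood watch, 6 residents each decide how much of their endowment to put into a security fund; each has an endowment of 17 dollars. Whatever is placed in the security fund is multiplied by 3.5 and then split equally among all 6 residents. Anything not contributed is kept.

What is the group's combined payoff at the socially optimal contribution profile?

357.00 dollars

Each contributed unit returns 3.500 to the group as a whole (0.5833 to each of 6 players), which exceeds 1, so the social optimum is full contribution: group total = 3.500 × 102 = 357.00.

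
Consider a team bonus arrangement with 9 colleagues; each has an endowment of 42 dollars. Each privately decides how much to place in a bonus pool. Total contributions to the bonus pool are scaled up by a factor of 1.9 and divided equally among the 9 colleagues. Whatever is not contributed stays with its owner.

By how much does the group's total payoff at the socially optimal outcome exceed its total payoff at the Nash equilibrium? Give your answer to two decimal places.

Each contributed unit returns 1.9/9 = 0.2111 to its contributor — below 1 — so contributing 0 is dominant for every player. At the Nash equilibrium everyone keeps their 42, and the group total is 9 × 42 = 378.
Each contributed unit returns 1.900 to the group as a whole (0.2111 to each of 9 players), which exceeds 1, so the social optimum is full contribution: group total = 1.900 × 378 = 718.20.
Efficiency loss = 718.20 − 378 = 340.20.

340.20 dollars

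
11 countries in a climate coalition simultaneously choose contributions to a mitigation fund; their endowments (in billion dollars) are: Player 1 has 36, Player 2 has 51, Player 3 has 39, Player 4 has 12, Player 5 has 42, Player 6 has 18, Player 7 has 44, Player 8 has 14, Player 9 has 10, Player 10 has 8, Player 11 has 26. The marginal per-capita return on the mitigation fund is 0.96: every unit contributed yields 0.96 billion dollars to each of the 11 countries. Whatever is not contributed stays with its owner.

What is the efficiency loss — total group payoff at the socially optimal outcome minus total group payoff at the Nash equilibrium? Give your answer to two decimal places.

2868.00 billion dollars

The private return per contributed unit is 0.96 < 1 for everyone, so the Nash equilibrium is zero contribution and the group total is Σ E_j = 36 + 51 + 39 + 12 + 42 + 18 + 44 + 14 + 10 + 8 + 26 = 300.
Each contributed unit returns 10.560 to the group, so the social optimum is full contribution by everyone: group total = 10.560 × 300 = 3168.00.
Efficiency loss = (10.560 − 1) × 300 = 2868.00.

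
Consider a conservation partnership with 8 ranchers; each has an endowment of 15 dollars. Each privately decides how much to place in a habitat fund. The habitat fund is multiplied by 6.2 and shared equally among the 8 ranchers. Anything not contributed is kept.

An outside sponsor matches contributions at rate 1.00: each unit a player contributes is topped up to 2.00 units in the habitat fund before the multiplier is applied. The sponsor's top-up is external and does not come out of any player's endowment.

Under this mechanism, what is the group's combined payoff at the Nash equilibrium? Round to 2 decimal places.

Under the mechanism each unit contributed yields 6.2 × 2.00 / 8 = 1.5500 back to its contributor per unit of net cost, which exceeds 1, making full contribution the dominant choice for everyone.
So the Nash equilibrium is full contribution by all 8; the group earns 6.2 × 2.00 × 120 = 1488.00.

1488.00 dollars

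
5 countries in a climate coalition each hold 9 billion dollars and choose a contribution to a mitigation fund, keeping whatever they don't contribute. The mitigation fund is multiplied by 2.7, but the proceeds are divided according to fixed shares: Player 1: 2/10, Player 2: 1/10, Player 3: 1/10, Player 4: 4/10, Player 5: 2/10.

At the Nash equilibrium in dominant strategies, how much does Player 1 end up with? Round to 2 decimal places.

13.86 billion dollars

Each unit j contributes comes back to j as 2.7 × (j's share), so j prefers to contribute only if that share exceeds 1/2.7 = 0.3704; otherwise keeping the unit dominates.
Player 4 alone (share 4/10) is above the threshold, contributing 9; the remaining 4 contribute 0. Total contributed: 9.
Player 1 keeps 9 and receives 2.7 × 9 × 2/10 = 4.86 from the mitigation fund, for a payoff of 13.86.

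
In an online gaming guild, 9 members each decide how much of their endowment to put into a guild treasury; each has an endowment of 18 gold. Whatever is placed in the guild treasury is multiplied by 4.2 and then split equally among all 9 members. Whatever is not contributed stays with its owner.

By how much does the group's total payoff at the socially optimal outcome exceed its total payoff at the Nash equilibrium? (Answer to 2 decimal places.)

518.40 gold

Each contributed unit returns 4.2/9 = 0.4667 to its contributor — below 1 — so contributing 0 is dominant for every player. At the Nash equilibrium everyone keeps their 18, and the group total is 9 × 18 = 162.
Each contributed unit returns 4.200 to the group as a whole (0.4667 to each of 9 players), which exceeds 1, so the social optimum is full contribution: group total = 4.200 × 162 = 680.40.
Efficiency loss = 680.40 − 162 = 518.40.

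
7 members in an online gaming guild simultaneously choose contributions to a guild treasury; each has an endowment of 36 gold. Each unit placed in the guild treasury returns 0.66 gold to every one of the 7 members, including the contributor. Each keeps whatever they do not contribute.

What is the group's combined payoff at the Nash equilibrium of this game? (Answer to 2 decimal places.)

The private return per contributed unit is 0.66 < 1, so contributing 0 is dominant for every player. At the Nash equilibrium everyone keeps their 36, and the group total is 7 × 36 = 252.

252.00 gold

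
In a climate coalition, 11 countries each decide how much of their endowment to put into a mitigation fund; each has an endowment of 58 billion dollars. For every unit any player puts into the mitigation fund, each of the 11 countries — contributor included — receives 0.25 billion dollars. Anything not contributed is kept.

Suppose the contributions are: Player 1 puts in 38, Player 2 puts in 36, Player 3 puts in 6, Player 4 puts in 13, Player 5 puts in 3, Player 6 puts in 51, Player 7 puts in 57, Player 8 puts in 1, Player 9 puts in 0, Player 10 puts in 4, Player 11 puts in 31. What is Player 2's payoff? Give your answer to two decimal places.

Total contributed: 38 + 36 + 6 + 13 + 3 + 51 + 57 + 1 + 0 + 4 + 31 = 240.
Each receives 0.25 × 240 = 60.00 from the mitigation fund.
Player 2 keeps 58 − 36 = 22, so Player 2's payoff is 22 + 60.00 = 82.00.

82.00 billion dollars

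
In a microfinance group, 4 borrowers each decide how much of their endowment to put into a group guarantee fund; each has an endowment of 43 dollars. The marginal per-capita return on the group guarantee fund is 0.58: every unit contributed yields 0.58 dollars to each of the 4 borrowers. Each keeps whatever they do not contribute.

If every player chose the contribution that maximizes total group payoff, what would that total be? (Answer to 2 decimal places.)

399.04 dollars

Each contributed unit returns 2.320 to the group as a whole (0.58 to each of 4 players), which exceeds 1, so the social optimum is full contribution: group total = 2.320 × 172 = 399.04.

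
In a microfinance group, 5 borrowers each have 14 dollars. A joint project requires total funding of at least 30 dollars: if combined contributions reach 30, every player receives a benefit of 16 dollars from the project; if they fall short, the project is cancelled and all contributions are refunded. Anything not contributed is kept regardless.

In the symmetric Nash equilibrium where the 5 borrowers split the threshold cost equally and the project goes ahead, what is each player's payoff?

Equal share of the threshold: 30/5 = 6.
At this profile no one gains by cutting their contribution: any cut drops the total below 30, the project is cancelled, contributions are refunded, and the deviator ends with 14, which is less than 14 − 6 + 16 = 24. Contributing more than 6 just wastes the excess. So contributing exactly 6 is a best response.
Each player's payoff: 14 − 6 + 16 = 24.

24 dollars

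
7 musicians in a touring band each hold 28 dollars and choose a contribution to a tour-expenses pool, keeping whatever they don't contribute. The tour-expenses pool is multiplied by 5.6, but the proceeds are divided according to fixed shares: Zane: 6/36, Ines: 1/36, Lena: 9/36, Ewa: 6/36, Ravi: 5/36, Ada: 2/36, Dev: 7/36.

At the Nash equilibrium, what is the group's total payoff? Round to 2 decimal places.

453.60 dollars

Each unit j contributes comes back to j as 5.6 × (j's share), so j prefers to contribute only if that share exceeds 1/5.6 = 0.1786; otherwise keeping the unit dominates.
The shares above 0.1786 belong to Lena and Dev, contributing 28 each; the remaining 5 contribute 0. Total contributed: 56.
The tour-expenses pool pays out 5.6 × 56 = 313.60 in total (split across the unequal shares, but the aggregate is all that matters for the group sum).
The 5 free-riders keep 28 each, adding 140. Group total = 140 + 313.60 = 453.60.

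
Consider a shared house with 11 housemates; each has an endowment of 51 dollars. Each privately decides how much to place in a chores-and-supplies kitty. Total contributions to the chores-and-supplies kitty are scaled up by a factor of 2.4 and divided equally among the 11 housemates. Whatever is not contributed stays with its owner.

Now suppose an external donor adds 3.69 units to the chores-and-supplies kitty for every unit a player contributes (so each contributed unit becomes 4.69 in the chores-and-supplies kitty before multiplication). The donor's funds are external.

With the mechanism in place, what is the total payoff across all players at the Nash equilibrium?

6314.62 dollars

Under the mechanism each unit contributed yields 2.4 × 4.69 / 11 = 1.0233 back to its contributor per unit of net cost, which exceeds 1, making full contribution the dominant choice for everyone.
So the Nash equilibrium is full contribution by all 11; the group earns 2.4 × 4.69 × 561 = 6314.62.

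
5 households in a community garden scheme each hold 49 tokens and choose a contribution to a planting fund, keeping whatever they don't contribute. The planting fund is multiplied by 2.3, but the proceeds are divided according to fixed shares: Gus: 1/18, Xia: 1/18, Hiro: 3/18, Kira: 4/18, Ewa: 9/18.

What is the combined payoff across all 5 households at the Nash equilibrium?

308.70 tokens

Each unit j contributes comes back to j as 2.3 × (j's share), so j prefers to contribute only if that share exceeds 1/2.3 = 0.4348; otherwise keeping the unit dominates.
Only Ewa (9/18) clears that bar, contributing 49; the remaining 4 contribute 0. Total contributed: 49.
The planting fund pays out 2.3 × 49 = 112.70 in total (split across the unequal shares, but the aggregate is all that matters for the group sum).
The 4 free-riders keep 49 each, adding 196. Group total = 196 + 112.70 = 308.70.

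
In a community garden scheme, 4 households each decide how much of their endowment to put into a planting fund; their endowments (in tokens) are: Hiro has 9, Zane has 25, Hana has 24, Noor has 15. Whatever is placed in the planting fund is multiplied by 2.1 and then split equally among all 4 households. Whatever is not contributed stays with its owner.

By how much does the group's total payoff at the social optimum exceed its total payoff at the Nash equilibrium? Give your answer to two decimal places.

80.30 tokens

The private return per contributed unit is 2.1/4 = 0.5250 < 1 for every player regardless of endowment, so the Nash equilibrium is zero contribution and the group total is Σ E_j = 9 + 25 + 24 + 15 = 73.
Each contributed unit returns 2.100 to the group, so the social optimum is full contribution by everyone: group total = 2.100 × 73 = 153.30.
Efficiency loss = (2.100 − 1) × 73 = 80.30.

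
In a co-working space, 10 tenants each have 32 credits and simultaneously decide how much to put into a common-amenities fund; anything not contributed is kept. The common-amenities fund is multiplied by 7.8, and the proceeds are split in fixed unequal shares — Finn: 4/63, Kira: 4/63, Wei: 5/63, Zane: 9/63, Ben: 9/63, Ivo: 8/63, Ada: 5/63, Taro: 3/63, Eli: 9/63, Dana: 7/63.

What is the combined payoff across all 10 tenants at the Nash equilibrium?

Player j's private return per contributed unit is 7.8 × (j's share). Contributing is weakly dominant for j when that share is at least 1/7.8 = 0.1282, and contributing 0 is dominant otherwise.
Zane, Ben and Eli are above the threshold, contributing 32 each; the remaining 7 contribute 0. Total contributed: 96.
The common-amenities fund pays out 7.8 × 96 = 748.80 in total (split across the unequal shares, but the aggregate is all that matters for the group sum).
The 7 free-riders keep 32 each, adding 224. Group total = 224 + 748.80 = 972.80.

972.80 credits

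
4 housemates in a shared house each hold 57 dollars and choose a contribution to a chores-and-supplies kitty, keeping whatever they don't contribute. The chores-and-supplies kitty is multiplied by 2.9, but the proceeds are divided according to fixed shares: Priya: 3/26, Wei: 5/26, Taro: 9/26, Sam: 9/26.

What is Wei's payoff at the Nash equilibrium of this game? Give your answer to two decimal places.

120.58 dollars

For player j, contributing a unit is worthwhile iff 2.9 × (j's share) ≥ 1, i.e. iff j's share is at least 0.3448.
Taro and Sam are above the threshold, contributing 57 each; the remaining 2 contribute 0. Total contributed: 114.
Wei keeps 57 and receives 2.9 × 114 × 5/26 = 63.58 from the chores-and-supplies kitty, for a payoff of 120.58.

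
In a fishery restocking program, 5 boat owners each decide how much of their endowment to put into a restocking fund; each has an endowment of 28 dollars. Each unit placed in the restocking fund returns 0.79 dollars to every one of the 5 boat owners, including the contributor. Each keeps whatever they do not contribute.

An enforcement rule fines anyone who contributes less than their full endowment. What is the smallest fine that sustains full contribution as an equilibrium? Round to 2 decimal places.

5.88 dollars

Given the others contribute fully, the best deviation is to contribute 0 (any partial contribution still incurs the fine and gives up units whose private return 0.79 is below 1).
Deviating from 28 to 0 saves 28 dollars but forfeits the deviator's share of the drop in the restocking fund: 0.79 × 28 = 22.12.
So the deviation gain is 28 − 22.12 = 5.88, and the fine must be at least 5.88 dollars to wipe it out.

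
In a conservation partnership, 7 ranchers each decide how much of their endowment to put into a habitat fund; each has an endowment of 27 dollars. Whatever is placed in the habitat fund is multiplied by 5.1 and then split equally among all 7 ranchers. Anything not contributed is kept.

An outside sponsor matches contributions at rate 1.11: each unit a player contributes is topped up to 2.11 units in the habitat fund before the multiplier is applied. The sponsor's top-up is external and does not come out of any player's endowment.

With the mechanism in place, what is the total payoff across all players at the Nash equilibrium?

2033.83 dollars

The effective private return per unit is now 5.1 × 2.11 / 7 = 1.5373 > 1, so every player's dominant strategy flips to full contribution.
So the Nash equilibrium is full contribution by all 7; the group earns 5.1 × 2.11 × 189 = 2033.83.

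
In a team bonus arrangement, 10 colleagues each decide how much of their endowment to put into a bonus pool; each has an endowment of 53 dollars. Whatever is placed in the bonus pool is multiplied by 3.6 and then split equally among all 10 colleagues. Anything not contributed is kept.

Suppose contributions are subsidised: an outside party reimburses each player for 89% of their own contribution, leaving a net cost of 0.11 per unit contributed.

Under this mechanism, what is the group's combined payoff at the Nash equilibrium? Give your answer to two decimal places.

With the mechanism, a contributed unit returns (3.6/10) / 0.11 = 3.2727 per unit of net cost to the contributor — now above 1 — so contributing fully is weakly dominant for every player.
At the Nash equilibrium everyone contributes 53. Group total payoff = 10 × (53 × 0.89 + 3.6 × 53) = 2379.70.

2379.70 dollars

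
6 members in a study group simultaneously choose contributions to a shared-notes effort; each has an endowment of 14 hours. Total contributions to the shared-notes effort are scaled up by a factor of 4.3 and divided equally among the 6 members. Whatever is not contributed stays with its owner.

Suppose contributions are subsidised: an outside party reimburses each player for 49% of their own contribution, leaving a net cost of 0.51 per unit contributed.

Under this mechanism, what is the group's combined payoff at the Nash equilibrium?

With the mechanism, a contributed unit returns (4.3/6) / 0.51 = 1.4052 per unit of net cost to the contributor — now above 1 — so contributing fully is weakly dominant for every player.
At the Nash equilibrium everyone contributes 14. Group total payoff = 6 × (14 × 0.49 + 4.3 × 14) = 402.36.

402.36 hours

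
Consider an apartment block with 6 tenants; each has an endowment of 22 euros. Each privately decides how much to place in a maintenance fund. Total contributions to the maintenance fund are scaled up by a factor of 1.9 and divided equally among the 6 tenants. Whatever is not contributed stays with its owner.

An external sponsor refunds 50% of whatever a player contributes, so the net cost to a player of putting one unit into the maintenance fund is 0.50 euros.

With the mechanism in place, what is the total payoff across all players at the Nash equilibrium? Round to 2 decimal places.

132.00 euros

The effective private return is (1.9/6) / 0.50 = 0.6333, which is still under 1, so the mechanism doesn't change anyone's dominant strategy: zero contribution.
Everyone keeps their endowment and the group total is 6 × 22 = 132.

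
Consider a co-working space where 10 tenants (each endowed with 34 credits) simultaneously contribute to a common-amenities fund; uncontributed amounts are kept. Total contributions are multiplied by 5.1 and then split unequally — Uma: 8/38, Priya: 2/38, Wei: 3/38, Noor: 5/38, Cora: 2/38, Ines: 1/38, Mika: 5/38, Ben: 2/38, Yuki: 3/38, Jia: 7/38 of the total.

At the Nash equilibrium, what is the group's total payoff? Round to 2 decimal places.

For player j, contributing a unit is worthwhile iff 5.1 × (j's share) ≥ 1, i.e. iff j's share is at least 0.1961.
Only Uma (8/38) clears that bar, contributing 34; the remaining 9 contribute 0. Total contributed: 34.
The common-amenities fund pays out 5.1 × 34 = 173.40 in total (split across the unequal shares, but the aggregate is all that matters for the group sum).
The 9 free-riders keep 34 each, adding 306. Group total = 306 + 173.40 = 479.40.

479.40 credits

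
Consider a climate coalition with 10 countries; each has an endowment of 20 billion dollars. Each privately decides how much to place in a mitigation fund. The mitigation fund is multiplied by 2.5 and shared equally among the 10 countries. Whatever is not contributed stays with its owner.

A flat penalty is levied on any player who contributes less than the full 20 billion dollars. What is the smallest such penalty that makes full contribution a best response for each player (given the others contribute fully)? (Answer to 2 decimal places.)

Given the others contribute fully, the best deviation is to contribute 0 (any partial contribution still incurs the fine and gives up units whose private return 0.2500 is below 1).
Deviating from 20 to 0 saves 20 billion dollars but forfeits the deviator's share of the drop in the mitigation fund: 2.5/10 × 20 = 5.00.
So the deviation gain is 20 − 5.00 = 15.00, and the fine must be at least 15.00 billion dollars to wipe it out.

15.00 billion dollars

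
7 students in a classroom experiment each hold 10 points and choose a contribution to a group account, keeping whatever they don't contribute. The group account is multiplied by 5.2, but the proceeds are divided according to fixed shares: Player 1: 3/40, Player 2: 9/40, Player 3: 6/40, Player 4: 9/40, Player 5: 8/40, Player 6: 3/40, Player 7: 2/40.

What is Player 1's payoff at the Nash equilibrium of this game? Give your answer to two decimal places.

21.70 points

Player j's private return per contributed unit is 5.2 × (j's share). Contributing is weakly dominant for j when that share is at least 1/5.2 = 0.1923, and contributing 0 is dominant otherwise.
The shares above 0.1923 belong to Player 2, Player 4 and Player 5, contributing 10 each; the remaining 4 contribute 0. Total contributed: 30.
Player 1 keeps 10 and receives 5.2 × 30 × 3/40 = 11.70 from the group account, for a payoff of 21.70.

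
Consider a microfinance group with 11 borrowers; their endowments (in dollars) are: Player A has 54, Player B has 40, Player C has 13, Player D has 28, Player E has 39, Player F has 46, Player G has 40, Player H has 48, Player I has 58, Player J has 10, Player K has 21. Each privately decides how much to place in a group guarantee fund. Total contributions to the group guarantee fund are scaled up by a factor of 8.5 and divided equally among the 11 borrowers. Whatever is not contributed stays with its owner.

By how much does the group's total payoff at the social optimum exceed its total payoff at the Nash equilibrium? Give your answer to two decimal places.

The private return per contributed unit is 8.5/11 = 0.7727 < 1 for every player regardless of endowment, so the Nash equilibrium is zero contribution and the group total is Σ E_j = 54 + 40 + 13 + 28 + 39 + 46 + 40 + 48 + 58 + 10 + 21 = 397.
Each contributed unit returns 8.500 to the group, so the social optimum is full contribution by everyone: group total = 8.500 × 397 = 3374.50.
Efficiency loss = (8.500 − 1) × 397 = 2977.50.

2977.50 dollars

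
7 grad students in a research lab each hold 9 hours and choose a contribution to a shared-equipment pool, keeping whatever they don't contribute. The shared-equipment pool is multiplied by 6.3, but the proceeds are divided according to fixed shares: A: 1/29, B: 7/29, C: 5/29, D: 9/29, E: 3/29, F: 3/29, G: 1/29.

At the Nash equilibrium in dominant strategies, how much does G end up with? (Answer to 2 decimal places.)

14.87 hours

For player j, contributing a unit is worthwhile iff 6.3 × (j's share) ≥ 1, i.e. iff j's share is at least 0.1587.
B, C and D clear that bar, contributing 9 each; the remaining 4 contribute 0. Total contributed: 27.
G keeps 9 and receives 6.3 × 27 × 1/29 = 5.87 from the shared-equipment pool, for a payoff of 14.87.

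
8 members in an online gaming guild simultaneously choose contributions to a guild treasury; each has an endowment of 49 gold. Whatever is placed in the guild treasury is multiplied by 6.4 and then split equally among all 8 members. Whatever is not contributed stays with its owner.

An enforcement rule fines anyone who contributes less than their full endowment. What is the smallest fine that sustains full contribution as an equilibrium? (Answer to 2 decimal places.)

9.80 gold

Given the others contribute fully, the best deviation is to contribute 0 (any partial contribution still incurs the fine and gives up units whose private return 0.8000 is below 1).
Deviating from 49 to 0 saves 49 gold but forfeits the deviator's share of the drop in the guild treasury: 6.4/8 × 49 = 39.20.
So the deviation gain is 49 − 39.20 = 9.80, and the fine must be at least 9.80 gold to wipe it out.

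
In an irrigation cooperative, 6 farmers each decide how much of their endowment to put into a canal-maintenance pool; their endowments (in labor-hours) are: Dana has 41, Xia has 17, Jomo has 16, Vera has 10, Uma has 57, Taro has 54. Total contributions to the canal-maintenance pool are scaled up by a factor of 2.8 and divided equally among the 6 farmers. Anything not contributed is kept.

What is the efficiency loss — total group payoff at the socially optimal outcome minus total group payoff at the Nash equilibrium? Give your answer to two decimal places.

351.00 labor-hours

The private return per contributed unit is 2.8/6 = 0.4667 < 1 for every player regardless of endowment, so the Nash equilibrium is zero contribution and the group total is Σ E_j = 41 + 17 + 16 + 10 + 57 + 54 = 195.
Each contributed unit returns 2.800 to the group, so the social optimum is full contribution by everyone: group total = 2.800 × 195 = 546.00.
Efficiency loss = (2.800 − 1) × 195 = 351.00.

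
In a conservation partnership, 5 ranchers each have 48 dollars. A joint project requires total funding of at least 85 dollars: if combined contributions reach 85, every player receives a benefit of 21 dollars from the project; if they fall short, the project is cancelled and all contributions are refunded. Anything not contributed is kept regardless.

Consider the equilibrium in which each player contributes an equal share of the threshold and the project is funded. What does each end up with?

Equal share of the threshold: 85/5 = 17.
At this profile no one gains by cutting their contribution: any cut drops the total below 85, the project is cancelled, contributions are refunded, and the deviator ends with 48, which is less than 48 − 17 + 21 = 52. Contributing more than 17 just wastes the excess. So contributing exactly 17 is a best response.
Each player's payoff: 48 − 17 + 21 = 52.

52 dollars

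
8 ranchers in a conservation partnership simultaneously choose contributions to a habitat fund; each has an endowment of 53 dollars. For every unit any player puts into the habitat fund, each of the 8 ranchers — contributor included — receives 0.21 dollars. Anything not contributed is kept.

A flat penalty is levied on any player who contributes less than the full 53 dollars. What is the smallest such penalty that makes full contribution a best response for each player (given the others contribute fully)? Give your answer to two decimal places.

41.87 dollars

Given the others contribute fully, the best deviation is to contribute 0 (any partial contribution still incurs the fine and gives up units whose private return 0.21 is below 1).
Deviating from 53 to 0 saves 53 dollars but forfeits the deviator's share of the drop in the habitat fund: 0.21 × 53 = 11.13.
So the deviation gain is 53 − 11.13 = 41.87, and the fine must be at least 41.87 dollars to wipe it out.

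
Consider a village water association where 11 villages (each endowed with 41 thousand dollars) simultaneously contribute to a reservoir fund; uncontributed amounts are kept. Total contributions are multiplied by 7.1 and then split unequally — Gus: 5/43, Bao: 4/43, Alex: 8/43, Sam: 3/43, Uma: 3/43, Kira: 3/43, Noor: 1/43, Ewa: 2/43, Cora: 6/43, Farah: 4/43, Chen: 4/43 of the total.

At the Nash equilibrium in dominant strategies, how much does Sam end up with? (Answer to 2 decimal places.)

61.31 thousand dollars

For player j, contributing a unit is worthwhile iff 7.1 × (j's share) ≥ 1, i.e. iff j's share is at least 0.1408.
Only Alex (8/43) clears that bar, contributing 41; the remaining 10 contribute 0. Total contributed: 41.
Sam keeps 41 and receives 7.1 × 41 × 3/43 = 20.31 from the reservoir fund, for a payoff of 61.31.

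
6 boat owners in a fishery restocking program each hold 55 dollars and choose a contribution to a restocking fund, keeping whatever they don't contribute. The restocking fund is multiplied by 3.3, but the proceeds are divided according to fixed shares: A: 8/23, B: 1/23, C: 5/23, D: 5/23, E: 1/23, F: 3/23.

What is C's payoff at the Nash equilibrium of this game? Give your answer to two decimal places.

Player j's private return per contributed unit is 3.3 × (j's share). Contributing is weakly dominant for j when that share is at least 1/3.3 = 0.3030, and contributing 0 is dominant otherwise.
A alone (share 8/23) is above the threshold, contributing 55; the remaining 5 contribute 0. Total contributed: 55.
C keeps 55 and receives 3.3 × 55 × 5/23 = 39.46 from the restocking fund, for a payoff of 94.46.

94.46 dollars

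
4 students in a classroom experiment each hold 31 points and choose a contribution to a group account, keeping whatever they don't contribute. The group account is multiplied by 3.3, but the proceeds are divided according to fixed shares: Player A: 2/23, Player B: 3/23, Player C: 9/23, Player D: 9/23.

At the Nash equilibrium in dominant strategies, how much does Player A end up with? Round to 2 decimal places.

A player with share s gets back 3.3·s per unit contributed, so full contribution is dominant for anyone with s > 1/3.3 = 0.3030 and zero contribution is dominant for anyone below.
Player C and Player D clear that bar, contributing 31 each; the remaining 2 contribute 0. Total contributed: 62.
Player A keeps 31 and receives 3.3 × 62 × 2/23 = 17.79 from the group account, for a payoff of 48.79.

48.79 points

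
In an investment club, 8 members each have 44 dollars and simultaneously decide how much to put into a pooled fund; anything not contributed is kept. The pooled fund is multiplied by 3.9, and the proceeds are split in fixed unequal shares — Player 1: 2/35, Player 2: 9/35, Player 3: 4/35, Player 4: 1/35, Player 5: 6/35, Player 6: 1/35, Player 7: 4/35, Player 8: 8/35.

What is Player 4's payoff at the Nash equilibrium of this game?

48.90 dollars

A player with share s gets back 3.9·s per unit contributed, so full contribution is dominant for anyone with s > 1/3.9 = 0.2564 and zero contribution is dominant for anyone below.
Only Player 2 (9/35) clears that bar, contributing 44; the remaining 7 contribute 0. Total contributed: 44.
Player 4 keeps 44 and receives 3.9 × 44 × 1/35 = 4.90 from the pooled fund, for a payoff of 48.90.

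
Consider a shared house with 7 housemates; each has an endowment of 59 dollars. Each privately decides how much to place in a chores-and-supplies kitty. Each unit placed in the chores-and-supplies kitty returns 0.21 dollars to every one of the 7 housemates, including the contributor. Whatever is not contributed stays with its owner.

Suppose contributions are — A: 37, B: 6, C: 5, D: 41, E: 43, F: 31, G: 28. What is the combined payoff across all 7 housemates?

502.77 dollars

Total contributed: 37 + 6 + 5 + 41 + 43 + 31 + 28 = 191; total kept: 7 × 59 − 191 = 222.
The chores-and-supplies kitty pays out 0.21 × 7 × 191 = 280.77 in aggregate.
Group total = 222 + 280.77 = 502.77.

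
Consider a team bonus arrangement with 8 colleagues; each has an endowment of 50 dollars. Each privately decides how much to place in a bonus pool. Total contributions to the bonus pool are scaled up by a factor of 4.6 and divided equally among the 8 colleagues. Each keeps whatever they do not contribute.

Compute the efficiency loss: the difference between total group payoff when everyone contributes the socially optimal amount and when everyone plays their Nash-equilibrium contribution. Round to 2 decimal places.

Each contributed unit returns 4.6/8 = 0.5750 to its contributor — below 1 — so contributing 0 is dominant for every player. At the Nash equilibrium everyone keeps their 50, and the group total is 8 × 50 = 400.
Each contributed unit returns 4.600 to the group as a whole (0.5750 to each of 8 players), which exceeds 1, so the social optimum is full contribution: group total = 4.600 × 400 = 1840.00.
Efficiency loss = 1840.00 − 400 = 1440.00.

1440.00 dollars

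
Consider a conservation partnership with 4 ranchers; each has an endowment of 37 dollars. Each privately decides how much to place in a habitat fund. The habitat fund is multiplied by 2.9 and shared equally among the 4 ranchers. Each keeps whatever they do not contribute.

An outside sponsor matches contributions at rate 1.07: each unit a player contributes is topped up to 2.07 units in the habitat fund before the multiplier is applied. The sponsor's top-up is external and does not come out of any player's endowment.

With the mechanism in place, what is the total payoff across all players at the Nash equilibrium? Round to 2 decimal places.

888.44 dollars

The effective private return per unit is now 2.9 × 2.07 / 4 = 1.5008 > 1, so every player's dominant strategy flips to full contribution.
At the Nash equilibrium everyone contributes 37. Group total payoff = 2.9 × 2.07 × 148 = 888.44.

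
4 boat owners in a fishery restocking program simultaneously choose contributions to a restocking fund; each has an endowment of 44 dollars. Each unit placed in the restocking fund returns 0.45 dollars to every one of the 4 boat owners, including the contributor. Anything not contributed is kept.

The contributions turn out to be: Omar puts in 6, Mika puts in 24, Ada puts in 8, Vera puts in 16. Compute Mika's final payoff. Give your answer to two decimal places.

44.30 dollars

Total contributed: 6 + 24 + 8 + 16 = 54.
Each receives 0.45 × 54 = 24.30 from the restocking fund.
Mika keeps 44 − 24 = 20, so Mika's payoff is 20 + 24.30 = 44.30.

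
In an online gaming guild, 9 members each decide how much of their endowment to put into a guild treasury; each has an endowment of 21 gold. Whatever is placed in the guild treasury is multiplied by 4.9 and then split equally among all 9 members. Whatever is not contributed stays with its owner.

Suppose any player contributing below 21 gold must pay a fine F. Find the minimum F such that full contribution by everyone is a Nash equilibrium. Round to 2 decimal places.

9.57 gold

Given the others contribute fully, the best deviation is to contribute 0 (any partial contribution still incurs the fine and gives up units whose private return 0.5444 is below 1).
Deviating from 21 to 0 saves 21 gold but forfeits the deviator's share of the drop in the guild treasury: 4.9/9 × 21 = 11.43.
So the deviation gain is 21 − 11.43 = 9.57, and the fine must be at least 9.57 gold to wipe it out.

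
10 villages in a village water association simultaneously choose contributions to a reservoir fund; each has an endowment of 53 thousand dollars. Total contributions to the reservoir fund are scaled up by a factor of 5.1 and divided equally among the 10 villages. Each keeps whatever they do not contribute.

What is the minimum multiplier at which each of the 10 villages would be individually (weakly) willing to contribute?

A contributed unit returns (multiplier)/10 to its contributor.
This reaches 1 exactly when the multiplier is 10.

10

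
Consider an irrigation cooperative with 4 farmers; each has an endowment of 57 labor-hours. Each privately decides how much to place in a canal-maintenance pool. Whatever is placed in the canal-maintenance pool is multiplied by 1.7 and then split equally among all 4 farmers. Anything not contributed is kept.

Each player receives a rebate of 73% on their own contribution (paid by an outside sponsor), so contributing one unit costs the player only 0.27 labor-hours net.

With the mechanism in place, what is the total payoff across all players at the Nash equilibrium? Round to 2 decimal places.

Under the mechanism each unit contributed yields (1.7/4) / 0.27 = 1.5741 back to its contributor per unit of net cost, which exceeds 1, making full contribution the dominant choice for everyone.
At the Nash equilibrium everyone contributes 57. Group total payoff = 4 × (57 × 0.73 + 1.7 × 57) = 554.04.

554.04 labor-hours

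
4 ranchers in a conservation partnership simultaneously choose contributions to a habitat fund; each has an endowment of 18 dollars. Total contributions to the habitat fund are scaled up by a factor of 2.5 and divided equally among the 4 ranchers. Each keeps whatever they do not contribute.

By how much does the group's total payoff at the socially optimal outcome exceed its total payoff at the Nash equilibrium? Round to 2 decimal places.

Each contributed unit returns 2.5/4 = 0.6250 to its contributor — below 1 — so contributing 0 is dominant for every player. At the Nash equilibrium everyone keeps their 18, and the group total is 4 × 18 = 72.
Each contributed unit returns 2.500 to the group as a whole (0.6250 to each of 4 players), which exceeds 1, so the social optimum is full contribution: group total = 2.500 × 72 = 180.00.
Efficiency loss = 180.00 − 72 = 108.00.

108.00 dollars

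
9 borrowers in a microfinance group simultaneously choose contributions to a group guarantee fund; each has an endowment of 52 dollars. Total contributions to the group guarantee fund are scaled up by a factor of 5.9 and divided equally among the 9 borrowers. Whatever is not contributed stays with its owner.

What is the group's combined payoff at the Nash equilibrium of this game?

468.00 dollars

Each contributed unit returns 5.9/9 = 0.6556 to its contributor — below 1 — so contributing 0 is dominant for every player. At the Nash equilibrium everyone keeps their 52, and the group total is 9 × 52 = 468.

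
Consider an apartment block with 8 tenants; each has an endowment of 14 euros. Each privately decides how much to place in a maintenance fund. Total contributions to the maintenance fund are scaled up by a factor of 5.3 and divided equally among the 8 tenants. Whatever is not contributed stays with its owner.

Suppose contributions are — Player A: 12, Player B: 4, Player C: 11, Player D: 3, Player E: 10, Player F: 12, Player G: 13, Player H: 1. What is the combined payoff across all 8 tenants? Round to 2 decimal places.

Total contributed: 12 + 4 + 11 + 3 + 10 + 12 + 13 + 1 = 66; total kept: 8 × 14 − 66 = 46.
The maintenance fund pays out 5.3 × 66 = 349.80 in aggregate.
Group total = 46 + 349.80 = 395.80.

395.80 euros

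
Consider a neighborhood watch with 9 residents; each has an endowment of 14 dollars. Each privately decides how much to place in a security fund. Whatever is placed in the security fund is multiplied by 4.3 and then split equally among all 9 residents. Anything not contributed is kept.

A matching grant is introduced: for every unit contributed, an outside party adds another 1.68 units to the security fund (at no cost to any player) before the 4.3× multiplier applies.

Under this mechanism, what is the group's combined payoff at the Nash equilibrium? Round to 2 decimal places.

1452.02 dollars

With the mechanism, a contributed unit returns 4.3 × 2.68 / 9 = 1.2804 per unit of net cost to the contributor — now above 1 — so contributing fully is weakly dominant for every player.
So the Nash equilibrium is full contribution by all 9; the group earns 4.3 × 2.68 × 126 = 1452.02.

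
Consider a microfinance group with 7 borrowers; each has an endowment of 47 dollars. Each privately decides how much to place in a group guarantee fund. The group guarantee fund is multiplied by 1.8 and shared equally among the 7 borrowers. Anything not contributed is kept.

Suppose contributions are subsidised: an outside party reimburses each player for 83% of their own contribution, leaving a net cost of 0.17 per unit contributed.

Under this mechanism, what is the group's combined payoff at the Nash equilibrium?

The effective private return per unit is now (1.8/7) / 0.17 = 1.5126 > 1, so every player's dominant strategy flips to full contribution.
So the Nash equilibrium is full contribution by all 7; the group earns 7 × (47 × 0.83 + 1.8 × 47) = 865.27.

865.27 dollars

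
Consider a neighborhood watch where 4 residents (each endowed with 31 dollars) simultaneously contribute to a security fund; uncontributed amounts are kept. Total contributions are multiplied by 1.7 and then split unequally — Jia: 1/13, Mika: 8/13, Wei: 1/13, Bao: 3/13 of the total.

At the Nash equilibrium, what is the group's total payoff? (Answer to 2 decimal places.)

Player j's private return per contributed unit is 1.7 × (j's share). Contributing is weakly dominant for j when that share is at least 1/1.7 = 0.5882, and contributing 0 is dominant otherwise.
Mika alone (share 8/13) is above the threshold, contributing 31; the remaining 3 contribute 0. Total contributed: 31.
The security fund pays out 1.7 × 31 = 52.70 in total (split across the unequal shares, but the aggregate is all that matters for the group sum).
The 3 free-riders keep 31 each, adding 93. Group total = 93 + 52.70 = 145.70.

145.70 dollars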